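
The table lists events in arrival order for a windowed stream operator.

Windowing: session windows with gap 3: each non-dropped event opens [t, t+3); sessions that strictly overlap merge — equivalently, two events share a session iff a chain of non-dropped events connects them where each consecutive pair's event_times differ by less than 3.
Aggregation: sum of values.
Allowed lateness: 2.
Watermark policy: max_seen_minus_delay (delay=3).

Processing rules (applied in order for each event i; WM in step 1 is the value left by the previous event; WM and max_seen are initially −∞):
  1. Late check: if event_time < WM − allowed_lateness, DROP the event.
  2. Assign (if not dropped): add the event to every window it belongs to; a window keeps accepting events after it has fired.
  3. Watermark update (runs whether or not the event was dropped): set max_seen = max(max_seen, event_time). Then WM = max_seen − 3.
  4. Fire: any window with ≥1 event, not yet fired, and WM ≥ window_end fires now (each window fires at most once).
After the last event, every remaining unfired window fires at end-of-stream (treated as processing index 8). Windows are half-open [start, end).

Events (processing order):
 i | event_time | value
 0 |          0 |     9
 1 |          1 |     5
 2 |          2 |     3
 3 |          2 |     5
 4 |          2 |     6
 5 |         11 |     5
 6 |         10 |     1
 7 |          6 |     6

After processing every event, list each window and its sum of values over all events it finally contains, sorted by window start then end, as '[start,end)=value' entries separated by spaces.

[0,5)=28 [6,9)=6 [10,14)=6

i=0 t=0 v=9: → [0,3); WM=-3
i=1 t=1 v=5: → [0,4); WM=-2
i=2 t=2 v=3: → [0,5); WM=-1
i=3 t=2 v=5: → [0,5); WM=-1
i=4 t=2 v=6: → [0,5); WM=-1
i=5 t=11 v=5: → [11,14); WM=8
i=6 t=10 v=1: → [10,14); WM=8
i=7 t=6 v=6: → [6,9); WM=8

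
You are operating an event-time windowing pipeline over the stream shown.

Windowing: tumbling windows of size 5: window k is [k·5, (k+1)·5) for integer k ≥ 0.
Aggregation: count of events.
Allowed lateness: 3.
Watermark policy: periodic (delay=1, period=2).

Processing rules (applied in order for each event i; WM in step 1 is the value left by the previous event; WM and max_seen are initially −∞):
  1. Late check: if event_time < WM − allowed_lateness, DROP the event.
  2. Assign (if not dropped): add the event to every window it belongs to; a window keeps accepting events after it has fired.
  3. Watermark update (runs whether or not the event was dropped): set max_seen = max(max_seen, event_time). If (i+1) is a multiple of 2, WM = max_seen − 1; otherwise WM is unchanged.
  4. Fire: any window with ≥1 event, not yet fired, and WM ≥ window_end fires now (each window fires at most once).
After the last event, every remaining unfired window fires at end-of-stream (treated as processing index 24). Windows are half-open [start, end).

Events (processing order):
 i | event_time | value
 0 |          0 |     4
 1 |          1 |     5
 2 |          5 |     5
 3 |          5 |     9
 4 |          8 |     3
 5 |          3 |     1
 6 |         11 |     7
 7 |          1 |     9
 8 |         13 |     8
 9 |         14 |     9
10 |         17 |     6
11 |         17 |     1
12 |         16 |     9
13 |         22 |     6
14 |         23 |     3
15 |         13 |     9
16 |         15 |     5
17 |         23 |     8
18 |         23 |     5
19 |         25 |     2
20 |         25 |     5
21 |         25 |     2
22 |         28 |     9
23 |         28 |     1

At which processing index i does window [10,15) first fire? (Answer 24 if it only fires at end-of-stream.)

11

i=0 t=0 v=4: → [0,5); WM=−∞
i=1 t=1 v=5: → [0,5); WM=0
i=2 t=5 v=5: → [5,10); WM=0
i=3 t=5 v=9: → [5,10); WM=4
i=4 t=8 v=3: → [5,10); WM=4
i=5 t=3 v=1: → [0,5); WM=7; [0,5) fires=3
i=6 t=11 v=7: → [10,15); WM=7
i=7 t=1 v=9: DROP (t<7-3); WM=10; [5,10) fires=3
i=8 t=13 v=8: → [10,15); WM=10
i=9 t=14 v=9: → [10,15); WM=13
i=10 t=17 v=6: → [15,20); WM=13
i=11 t=17 v=1: → [15,20); WM=16; [10,15) fires=3
i=12 t=16 v=9: → [15,20); WM=16
i=13 t=22 v=6: → [20,25); WM=21; [15,20) fires=3
i=14 t=23 v=3: → [20,25); WM=21
i=15 t=13 v=9: DROP (t<21-3); WM=22
i=16 t=15 v=5: DROP (t<22-3); WM=22
i=17 t=23 v=8: → [20,25); WM=22
i=18 t=23 v=5: → [20,25); WM=22
i=19 t=25 v=2: → [25,30); WM=24
i=20 t=25 v=5: → [25,30); WM=24
i=21 t=25 v=2: → [25,30); WM=24
i=22 t=28 v=9: → [25,30); WM=24
i=23 t=28 v=1: → [25,30); WM=27; [20,25) fires=4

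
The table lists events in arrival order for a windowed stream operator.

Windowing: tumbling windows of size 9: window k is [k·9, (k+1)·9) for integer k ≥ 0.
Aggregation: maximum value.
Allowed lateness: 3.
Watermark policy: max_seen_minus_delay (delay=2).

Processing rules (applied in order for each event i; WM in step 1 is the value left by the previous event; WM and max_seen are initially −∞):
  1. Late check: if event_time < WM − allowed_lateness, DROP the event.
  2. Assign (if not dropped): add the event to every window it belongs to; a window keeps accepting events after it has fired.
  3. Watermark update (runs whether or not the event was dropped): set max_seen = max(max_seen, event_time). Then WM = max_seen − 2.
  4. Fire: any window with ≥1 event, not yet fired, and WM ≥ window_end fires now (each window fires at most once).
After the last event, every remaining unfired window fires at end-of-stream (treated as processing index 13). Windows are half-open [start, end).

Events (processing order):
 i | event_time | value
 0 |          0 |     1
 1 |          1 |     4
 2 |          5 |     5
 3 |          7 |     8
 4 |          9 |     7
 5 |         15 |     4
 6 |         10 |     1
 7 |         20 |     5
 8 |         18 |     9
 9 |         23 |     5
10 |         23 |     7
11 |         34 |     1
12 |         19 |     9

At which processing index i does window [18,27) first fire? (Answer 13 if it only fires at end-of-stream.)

i=0 t=0 v=1: → [0,9); WM=-2
i=1 t=1 v=4: → [0,9); WM=-1
i=2 t=5 v=5: → [0,9); WM=3
i=3 t=7 v=8: → [0,9); WM=5
i=4 t=9 v=7: → [9,18); WM=7
i=5 t=15 v=4: → [9,18); WM=13; [0,9) fires=8
i=6 t=10 v=1: → [9,18); WM=13
i=7 t=20 v=5: → [18,27); WM=18; [9,18) fires=7
i=8 t=18 v=9: → [18,27); WM=18
i=9 t=23 v=5: → [18,27); WM=21
i=10 t=23 v=7: → [18,27); WM=21
i=11 t=34 v=1: → [27,36); WM=32; [18,27) fires=9
i=12 t=19 v=9: DROP (t<32-3); WM=32

11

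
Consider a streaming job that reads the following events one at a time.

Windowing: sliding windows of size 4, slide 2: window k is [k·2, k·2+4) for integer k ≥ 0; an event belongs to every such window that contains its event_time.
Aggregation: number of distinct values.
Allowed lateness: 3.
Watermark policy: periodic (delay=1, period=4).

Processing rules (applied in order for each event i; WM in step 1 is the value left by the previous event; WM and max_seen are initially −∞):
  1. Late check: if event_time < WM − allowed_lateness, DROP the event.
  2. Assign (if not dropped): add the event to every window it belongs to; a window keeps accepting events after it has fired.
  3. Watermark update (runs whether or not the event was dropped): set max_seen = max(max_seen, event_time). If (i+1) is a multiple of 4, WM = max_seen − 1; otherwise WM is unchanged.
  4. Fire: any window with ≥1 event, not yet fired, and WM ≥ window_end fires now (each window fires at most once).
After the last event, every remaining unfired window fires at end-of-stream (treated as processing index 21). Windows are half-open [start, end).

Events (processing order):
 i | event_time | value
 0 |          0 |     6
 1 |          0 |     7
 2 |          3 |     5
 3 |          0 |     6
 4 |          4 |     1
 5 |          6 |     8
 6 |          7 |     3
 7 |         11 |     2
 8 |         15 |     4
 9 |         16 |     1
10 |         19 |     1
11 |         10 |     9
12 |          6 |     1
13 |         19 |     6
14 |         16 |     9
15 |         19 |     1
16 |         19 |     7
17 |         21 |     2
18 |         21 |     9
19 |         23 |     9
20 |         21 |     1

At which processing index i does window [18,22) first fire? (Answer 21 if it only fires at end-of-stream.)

i=0 t=0 v=6: → [0,4); WM=−∞
i=1 t=0 v=7: → [0,4); WM=−∞
i=2 t=3 v=5: → [2,6),[0,4); WM=−∞
i=3 t=0 v=6: → [0,4); WM=2
i=4 t=4 v=1: → [4,8),[2,6); WM=2
i=5 t=6 v=8: → [6,10),[4,8); WM=2
i=6 t=7 v=3: → [6,10),[4,8); WM=2
i=7 t=11 v=2: → [10,14),[8,12); WM=10; [0,4) fires=3 [2,6) fires=2 [4,8) fires=3 [6,10) fires=2
i=8 t=15 v=4: → [14,18),[12,16); WM=10
i=9 t=16 v=1: → [16,20),[14,18); WM=10
i=10 t=19 v=1: → [18,22),[16,20); WM=10
i=11 t=10 v=9: → [10,14),[8,12); WM=18; [8,12) fires=2 [10,14) fires=2 [12,16) fires=1 [14,18) fires=2
i=12 t=6 v=1: DROP (t<18-3); WM=18
i=13 t=19 v=6: → [18,22),[16,20); WM=18
i=14 t=16 v=9: → [16,20),[14,18); WM=18
i=15 t=19 v=1: → [18,22),[16,20); WM=18
i=16 t=19 v=7: → [18,22),[16,20); WM=18
i=17 t=21 v=2: → [20,24),[18,22); WM=18
i=18 t=21 v=9: → [20,24),[18,22); WM=18
i=19 t=23 v=9: → [22,26),[20,24); WM=22; [16,20) fires=4 [18,22) fires=5
i=20 t=21 v=1: → [20,24),[18,22); WM=22

19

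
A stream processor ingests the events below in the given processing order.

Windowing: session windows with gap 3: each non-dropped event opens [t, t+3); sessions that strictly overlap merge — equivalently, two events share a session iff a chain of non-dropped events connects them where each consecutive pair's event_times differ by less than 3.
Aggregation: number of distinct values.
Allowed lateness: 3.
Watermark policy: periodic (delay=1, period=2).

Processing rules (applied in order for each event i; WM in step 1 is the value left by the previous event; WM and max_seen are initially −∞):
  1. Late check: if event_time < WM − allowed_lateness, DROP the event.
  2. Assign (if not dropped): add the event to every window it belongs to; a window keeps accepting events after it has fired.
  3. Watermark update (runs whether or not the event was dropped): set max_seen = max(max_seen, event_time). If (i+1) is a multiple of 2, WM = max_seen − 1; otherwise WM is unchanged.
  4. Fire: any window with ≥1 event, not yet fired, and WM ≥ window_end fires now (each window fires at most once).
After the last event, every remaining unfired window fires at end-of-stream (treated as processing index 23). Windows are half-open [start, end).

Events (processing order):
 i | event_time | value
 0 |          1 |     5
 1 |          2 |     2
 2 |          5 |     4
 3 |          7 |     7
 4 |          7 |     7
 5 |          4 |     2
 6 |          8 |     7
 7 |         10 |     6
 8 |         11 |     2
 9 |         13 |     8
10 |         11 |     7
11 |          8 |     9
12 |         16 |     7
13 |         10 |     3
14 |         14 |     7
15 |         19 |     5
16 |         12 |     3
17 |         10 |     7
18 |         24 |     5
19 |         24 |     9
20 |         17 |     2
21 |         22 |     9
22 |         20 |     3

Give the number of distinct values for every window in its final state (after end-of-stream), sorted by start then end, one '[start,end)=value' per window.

i=0 t=1 v=5: → [1,4); WM=−∞
i=1 t=2 v=2: → [1,5); WM=1
i=2 t=5 v=4: → [5,8); WM=1
i=3 t=7 v=7: → [5,10); WM=6
i=4 t=7 v=7: → [5,10); WM=6
i=5 t=4 v=2: → [1,10); WM=6
i=6 t=8 v=7: → [1,11); WM=6
i=7 t=10 v=6: → [1,13); WM=9
i=8 t=11 v=2: → [1,14); WM=9
i=9 t=13 v=8: → [1,16); WM=12
i=10 t=11 v=7: → [1,16); WM=12
i=11 t=8 v=9: DROP (t<12-3); WM=12
i=12 t=16 v=7: → [16,19); WM=12
i=13 t=10 v=3: → [1,16); WM=15
i=14 t=14 v=7: → [1,19); WM=15
i=15 t=19 v=5: → [19,22); WM=18
i=16 t=12 v=3: DROP (t<18-3); WM=18
i=17 t=10 v=7: DROP (t<18-3); WM=18
i=18 t=24 v=5: → [24,27); WM=18
i=19 t=24 v=9: → [24,27); WM=23
i=20 t=17 v=2: DROP (t<23-3); WM=23
i=21 t=22 v=9: → [22,27); WM=23
i=22 t=20 v=3: → [19,27); WM=23

[1,19)=7 [19,27)=3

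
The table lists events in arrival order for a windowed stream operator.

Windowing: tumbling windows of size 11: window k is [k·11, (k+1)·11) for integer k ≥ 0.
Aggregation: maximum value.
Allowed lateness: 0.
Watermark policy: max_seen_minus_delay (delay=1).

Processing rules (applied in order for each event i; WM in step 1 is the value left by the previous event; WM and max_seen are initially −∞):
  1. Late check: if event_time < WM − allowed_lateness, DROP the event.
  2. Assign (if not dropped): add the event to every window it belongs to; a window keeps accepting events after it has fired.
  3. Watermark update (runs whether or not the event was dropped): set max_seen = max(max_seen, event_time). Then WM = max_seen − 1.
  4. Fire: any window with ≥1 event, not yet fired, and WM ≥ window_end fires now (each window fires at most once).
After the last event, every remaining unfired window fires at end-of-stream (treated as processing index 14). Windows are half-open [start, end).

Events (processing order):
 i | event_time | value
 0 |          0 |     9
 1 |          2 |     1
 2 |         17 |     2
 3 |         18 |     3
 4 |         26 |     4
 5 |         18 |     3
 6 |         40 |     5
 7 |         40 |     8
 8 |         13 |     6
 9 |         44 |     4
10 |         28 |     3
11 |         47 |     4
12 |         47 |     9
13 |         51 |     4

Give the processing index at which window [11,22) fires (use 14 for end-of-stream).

4

i=0 t=0 v=9: → [0,11); WM=-1
i=1 t=2 v=1: → [0,11); WM=1
i=2 t=17 v=2: → [11,22); WM=16; [0,11) fires=9
i=3 t=18 v=3: → [11,22); WM=17
i=4 t=26 v=4: → [22,33); WM=25; [11,22) fires=3
i=5 t=18 v=3: DROP (t<25-0); WM=25
i=6 t=40 v=5: → [33,44); WM=39; [22,33) fires=4
i=7 t=40 v=8: → [33,44); WM=39
i=8 t=13 v=6: DROP (t<39-0); WM=39
i=9 t=44 v=4: → [44,55); WM=43
i=10 t=28 v=3: DROP (t<43-0); WM=43
i=11 t=47 v=4: → [44,55); WM=46; [33,44) fires=8
i=12 t=47 v=9: → [44,55); WM=46
i=13 t=51 v=4: → [44,55); WM=50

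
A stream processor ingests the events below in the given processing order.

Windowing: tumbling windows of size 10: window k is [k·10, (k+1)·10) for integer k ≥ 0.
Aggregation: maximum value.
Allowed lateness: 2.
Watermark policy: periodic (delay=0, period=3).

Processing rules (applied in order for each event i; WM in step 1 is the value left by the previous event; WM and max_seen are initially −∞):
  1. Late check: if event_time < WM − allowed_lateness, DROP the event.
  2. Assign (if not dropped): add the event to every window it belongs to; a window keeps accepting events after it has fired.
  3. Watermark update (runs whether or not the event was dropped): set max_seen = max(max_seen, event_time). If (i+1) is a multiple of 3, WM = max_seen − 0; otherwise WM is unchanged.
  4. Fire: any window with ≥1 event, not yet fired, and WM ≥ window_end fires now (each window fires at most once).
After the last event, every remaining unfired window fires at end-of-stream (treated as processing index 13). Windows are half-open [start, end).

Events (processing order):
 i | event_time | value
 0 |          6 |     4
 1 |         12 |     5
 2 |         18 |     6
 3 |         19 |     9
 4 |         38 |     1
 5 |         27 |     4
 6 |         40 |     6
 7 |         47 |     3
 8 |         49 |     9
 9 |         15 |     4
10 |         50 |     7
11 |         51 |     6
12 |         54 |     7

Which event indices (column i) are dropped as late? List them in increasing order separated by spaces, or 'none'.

9

i=0 t=6 v=4: → [0,10); WM=−∞
i=1 t=12 v=5: → [10,20); WM=−∞
i=2 t=18 v=6: → [10,20); WM=18; [0,10) fires=4
i=3 t=19 v=9: → [10,20); WM=18
i=4 t=38 v=1: → [30,40); WM=18
i=5 t=27 v=4: → [20,30); WM=38; [10,20) fires=9 [20,30) fires=4
i=6 t=40 v=6: → [40,50); WM=38
i=7 t=47 v=3: → [40,50); WM=38
i=8 t=49 v=9: → [40,50); WM=49; [30,40) fires=1
i=9 t=15 v=4: DROP (t<49-2); WM=49
i=10 t=50 v=7: → [50,60); WM=49
i=11 t=51 v=6: → [50,60); WM=51; [40,50) fires=9
i=12 t=54 v=7: → [50,60); WM=51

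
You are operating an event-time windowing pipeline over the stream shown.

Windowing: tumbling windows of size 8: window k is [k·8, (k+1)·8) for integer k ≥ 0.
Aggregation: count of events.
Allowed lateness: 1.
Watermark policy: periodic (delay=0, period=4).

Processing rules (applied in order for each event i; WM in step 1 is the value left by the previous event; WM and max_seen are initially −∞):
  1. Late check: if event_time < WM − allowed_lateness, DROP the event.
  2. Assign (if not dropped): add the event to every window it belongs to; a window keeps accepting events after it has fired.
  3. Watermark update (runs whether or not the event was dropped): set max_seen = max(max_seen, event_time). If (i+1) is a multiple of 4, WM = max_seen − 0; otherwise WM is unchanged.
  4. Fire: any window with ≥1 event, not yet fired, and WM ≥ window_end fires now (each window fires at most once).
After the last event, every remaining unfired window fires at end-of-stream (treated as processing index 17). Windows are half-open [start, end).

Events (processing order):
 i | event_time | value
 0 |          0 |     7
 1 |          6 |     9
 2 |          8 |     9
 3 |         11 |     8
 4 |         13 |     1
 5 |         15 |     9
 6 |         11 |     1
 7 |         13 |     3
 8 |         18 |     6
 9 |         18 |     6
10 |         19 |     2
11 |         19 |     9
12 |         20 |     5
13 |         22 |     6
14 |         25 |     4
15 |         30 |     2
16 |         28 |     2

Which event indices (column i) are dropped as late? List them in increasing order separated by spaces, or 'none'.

16

i=0 t=0 v=7: → [0,8); WM=−∞
i=1 t=6 v=9: → [0,8); WM=−∞
i=2 t=8 v=9: → [8,16); WM=−∞
i=3 t=11 v=8: → [8,16); WM=11; [0,8) fires=2
i=4 t=13 v=1: → [8,16); WM=11
i=5 t=15 v=9: → [8,16); WM=11
i=6 t=11 v=1: → [8,16); WM=11
i=7 t=13 v=3: → [8,16); WM=15
i=8 t=18 v=6: → [16,24); WM=15
i=9 t=18 v=6: → [16,24); WM=15
i=10 t=19 v=2: → [16,24); WM=15
i=11 t=19 v=9: → [16,24); WM=19; [8,16) fires=6
i=12 t=20 v=5: → [16,24); WM=19
i=13 t=22 v=6: → [16,24); WM=19
i=14 t=25 v=4: → [24,32); WM=19
i=15 t=30 v=2: → [24,32); WM=30; [16,24) fires=6
i=16 t=28 v=2: DROP (t<30-1); WM=30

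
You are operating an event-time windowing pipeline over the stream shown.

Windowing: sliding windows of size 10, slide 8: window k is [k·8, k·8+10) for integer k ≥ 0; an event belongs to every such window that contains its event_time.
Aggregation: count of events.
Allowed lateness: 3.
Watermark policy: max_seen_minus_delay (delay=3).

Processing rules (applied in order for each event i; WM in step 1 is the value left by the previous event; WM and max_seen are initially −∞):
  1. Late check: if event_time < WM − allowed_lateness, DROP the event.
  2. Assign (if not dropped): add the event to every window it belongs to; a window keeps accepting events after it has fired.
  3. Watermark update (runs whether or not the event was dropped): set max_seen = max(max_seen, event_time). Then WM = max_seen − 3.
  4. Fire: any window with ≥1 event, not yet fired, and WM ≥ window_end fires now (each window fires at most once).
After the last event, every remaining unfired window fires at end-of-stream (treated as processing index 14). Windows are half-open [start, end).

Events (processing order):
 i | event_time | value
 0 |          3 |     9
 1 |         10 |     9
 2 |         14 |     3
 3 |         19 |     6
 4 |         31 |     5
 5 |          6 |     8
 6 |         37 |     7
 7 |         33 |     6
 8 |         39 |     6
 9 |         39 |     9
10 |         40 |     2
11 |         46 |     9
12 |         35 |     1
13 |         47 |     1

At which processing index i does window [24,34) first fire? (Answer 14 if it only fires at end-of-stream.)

i=0 t=3 v=9: → [0,10); WM=0
i=1 t=10 v=9: → [8,18); WM=7
i=2 t=14 v=3: → [8,18); WM=11; [0,10) fires=1
i=3 t=19 v=6: → [16,26); WM=16
i=4 t=31 v=5: → [24,34); WM=28; [8,18) fires=2 [16,26) fires=1
i=5 t=6 v=8: DROP (t<28-3); WM=28
i=6 t=37 v=7: → [32,42); WM=34; [24,34) fires=1
i=7 t=33 v=6: → [32,42),[24,34); WM=34
i=8 t=39 v=6: → [32,42); WM=36
i=9 t=39 v=9: → [32,42); WM=36
i=10 t=40 v=2: → [40,50),[32,42); WM=37
i=11 t=46 v=9: → [40,50); WM=43; [32,42) fires=5
i=12 t=35 v=1: DROP (t<43-3); WM=43
i=13 t=47 v=1: → [40,50); WM=44

6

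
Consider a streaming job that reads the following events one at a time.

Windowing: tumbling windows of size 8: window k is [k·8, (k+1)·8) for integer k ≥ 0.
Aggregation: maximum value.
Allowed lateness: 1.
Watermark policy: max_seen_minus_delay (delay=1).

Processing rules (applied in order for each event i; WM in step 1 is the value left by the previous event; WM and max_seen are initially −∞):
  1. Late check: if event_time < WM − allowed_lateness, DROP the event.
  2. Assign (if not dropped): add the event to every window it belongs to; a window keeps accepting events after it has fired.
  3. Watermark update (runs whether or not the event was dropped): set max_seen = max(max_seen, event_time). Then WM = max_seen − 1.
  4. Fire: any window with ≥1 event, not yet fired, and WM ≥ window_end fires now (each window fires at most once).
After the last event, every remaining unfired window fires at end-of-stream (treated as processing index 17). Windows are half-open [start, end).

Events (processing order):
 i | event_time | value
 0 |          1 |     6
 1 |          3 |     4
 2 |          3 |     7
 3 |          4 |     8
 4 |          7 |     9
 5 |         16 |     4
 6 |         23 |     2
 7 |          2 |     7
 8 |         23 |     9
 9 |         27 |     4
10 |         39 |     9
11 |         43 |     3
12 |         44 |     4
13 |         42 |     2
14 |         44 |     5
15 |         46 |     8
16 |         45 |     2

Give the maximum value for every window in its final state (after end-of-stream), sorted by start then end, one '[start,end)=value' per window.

i=0 t=1 v=6: → [0,8); WM=0
i=1 t=3 v=4: → [0,8); WM=2
i=2 t=3 v=7: → [0,8); WM=2
i=3 t=4 v=8: → [0,8); WM=3
i=4 t=7 v=9: → [0,8); WM=6
i=5 t=16 v=4: → [16,24); WM=15; [0,8) fires=9
i=6 t=23 v=2: → [16,24); WM=22
i=7 t=2 v=7: DROP (t<22-1); WM=22
i=8 t=23 v=9: → [16,24); WM=22
i=9 t=27 v=4: → [24,32); WM=26; [16,24) fires=9
i=10 t=39 v=9: → [32,40); WM=38; [24,32) fires=4
i=11 t=43 v=3: → [40,48); WM=42; [32,40) fires=9
i=12 t=44 v=4: → [40,48); WM=43
i=13 t=42 v=2: → [40,48); WM=43
i=14 t=44 v=5: → [40,48); WM=43
i=15 t=46 v=8: → [40,48); WM=45
i=16 t=45 v=2: → [40,48); WM=45

[0,8)=9 [16,24)=9 [24,32)=4 [32,40)=9 [40,48)=8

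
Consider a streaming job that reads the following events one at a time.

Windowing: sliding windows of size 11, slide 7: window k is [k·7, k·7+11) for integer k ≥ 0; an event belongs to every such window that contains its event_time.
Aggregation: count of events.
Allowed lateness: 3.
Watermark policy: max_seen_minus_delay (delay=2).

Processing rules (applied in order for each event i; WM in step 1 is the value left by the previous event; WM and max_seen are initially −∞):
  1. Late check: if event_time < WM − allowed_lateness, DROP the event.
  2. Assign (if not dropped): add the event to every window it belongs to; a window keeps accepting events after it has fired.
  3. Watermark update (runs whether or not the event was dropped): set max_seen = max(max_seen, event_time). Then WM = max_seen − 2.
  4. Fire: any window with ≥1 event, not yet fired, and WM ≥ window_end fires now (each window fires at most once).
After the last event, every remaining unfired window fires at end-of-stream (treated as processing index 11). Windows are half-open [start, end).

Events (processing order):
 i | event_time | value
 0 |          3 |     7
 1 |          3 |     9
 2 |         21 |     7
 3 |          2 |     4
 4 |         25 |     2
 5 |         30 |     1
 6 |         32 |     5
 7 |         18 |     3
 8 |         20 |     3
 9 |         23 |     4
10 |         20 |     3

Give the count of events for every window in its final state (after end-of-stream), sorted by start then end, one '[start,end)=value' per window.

i=0 t=3 v=7: → [0,11); WM=1
i=1 t=3 v=9: → [0,11); WM=1
i=2 t=21 v=7: → [21,32),[14,25); WM=19; [0,11) fires=2
i=3 t=2 v=4: DROP (t<19-3); WM=19
i=4 t=25 v=2: → [21,32); WM=23
i=5 t=30 v=1: → [28,39),[21,32); WM=28; [14,25) fires=1
i=6 t=32 v=5: → [28,39); WM=30
i=7 t=18 v=3: DROP (t<30-3); WM=30
i=8 t=20 v=3: DROP (t<30-3); WM=30
i=9 t=23 v=4: DROP (t<30-3); WM=30
i=10 t=20 v=3: DROP (t<30-3); WM=30

[0,11)=2 [14,25)=1 [21,32)=3 [28,39)=2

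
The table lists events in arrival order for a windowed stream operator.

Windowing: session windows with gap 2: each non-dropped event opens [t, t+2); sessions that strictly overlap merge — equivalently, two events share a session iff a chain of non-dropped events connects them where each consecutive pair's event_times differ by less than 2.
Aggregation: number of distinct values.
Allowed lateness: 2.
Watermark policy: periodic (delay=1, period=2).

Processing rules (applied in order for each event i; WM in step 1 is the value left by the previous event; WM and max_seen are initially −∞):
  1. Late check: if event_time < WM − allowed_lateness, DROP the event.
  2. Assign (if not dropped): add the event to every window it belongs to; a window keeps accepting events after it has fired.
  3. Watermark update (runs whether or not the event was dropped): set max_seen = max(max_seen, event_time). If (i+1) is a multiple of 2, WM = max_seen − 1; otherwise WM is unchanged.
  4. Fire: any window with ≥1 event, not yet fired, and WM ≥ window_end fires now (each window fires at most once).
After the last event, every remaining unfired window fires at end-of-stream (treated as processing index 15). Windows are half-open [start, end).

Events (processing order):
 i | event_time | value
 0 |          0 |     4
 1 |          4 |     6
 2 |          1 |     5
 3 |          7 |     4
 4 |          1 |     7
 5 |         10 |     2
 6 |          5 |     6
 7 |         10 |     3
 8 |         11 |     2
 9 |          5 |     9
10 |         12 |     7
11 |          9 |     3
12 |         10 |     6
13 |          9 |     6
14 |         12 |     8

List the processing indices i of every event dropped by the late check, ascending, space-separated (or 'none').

4 6 9

i=0 t=0 v=4: → [0,2); WM=−∞
i=1 t=4 v=6: → [4,6); WM=3
i=2 t=1 v=5: → [0,3); WM=3
i=3 t=7 v=4: → [7,9); WM=6
i=4 t=1 v=7: DROP (t<6-2); WM=6
i=5 t=10 v=2: → [10,12); WM=9
i=6 t=5 v=6: DROP (t<9-2); WM=9
i=7 t=10 v=3: → [10,12); WM=9
i=8 t=11 v=2: → [10,13); WM=9
i=9 t=5 v=9: DROP (t<9-2); WM=10
i=10 t=12 v=7: → [10,14); WM=10
i=11 t=9 v=3: → [9,14); WM=11
i=12 t=10 v=6: → [9,14); WM=11
i=13 t=9 v=6: → [9,14); WM=11
i=14 t=12 v=8: → [9,14); WM=11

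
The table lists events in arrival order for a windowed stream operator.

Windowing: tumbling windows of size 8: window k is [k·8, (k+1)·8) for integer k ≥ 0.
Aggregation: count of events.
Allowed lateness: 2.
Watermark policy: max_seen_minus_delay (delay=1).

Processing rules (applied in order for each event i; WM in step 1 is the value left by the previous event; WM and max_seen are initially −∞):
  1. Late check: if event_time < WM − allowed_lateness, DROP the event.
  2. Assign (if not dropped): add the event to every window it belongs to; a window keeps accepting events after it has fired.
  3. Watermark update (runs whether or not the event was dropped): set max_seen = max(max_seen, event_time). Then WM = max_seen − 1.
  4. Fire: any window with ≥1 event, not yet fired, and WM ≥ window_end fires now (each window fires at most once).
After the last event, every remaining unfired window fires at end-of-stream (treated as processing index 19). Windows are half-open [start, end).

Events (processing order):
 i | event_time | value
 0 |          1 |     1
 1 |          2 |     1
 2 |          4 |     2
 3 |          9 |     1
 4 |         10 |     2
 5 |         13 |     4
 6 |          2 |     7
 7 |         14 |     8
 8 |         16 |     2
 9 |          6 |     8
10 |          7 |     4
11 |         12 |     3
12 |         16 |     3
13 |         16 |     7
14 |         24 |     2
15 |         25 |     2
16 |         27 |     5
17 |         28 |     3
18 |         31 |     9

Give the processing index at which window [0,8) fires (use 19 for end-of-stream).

i=0 t=1 v=1: → [0,8); WM=0
i=1 t=2 v=1: → [0,8); WM=1
i=2 t=4 v=2: → [0,8); WM=3
i=3 t=9 v=1: → [8,16); WM=8; [0,8) fires=3
i=4 t=10 v=2: → [8,16); WM=9
i=5 t=13 v=4: → [8,16); WM=12
i=6 t=2 v=7: DROP (t<12-2); WM=12
i=7 t=14 v=8: → [8,16); WM=13
i=8 t=16 v=2: → [16,24); WM=15
i=9 t=6 v=8: DROP (t<15-2); WM=15
i=10 t=7 v=4: DROP (t<15-2); WM=15
i=11 t=12 v=3: DROP (t<15-2); WM=15
i=12 t=16 v=3: → [16,24); WM=15
i=13 t=16 v=7: → [16,24); WM=15
i=14 t=24 v=2: → [24,32); WM=23; [8,16) fires=4
i=15 t=25 v=2: → [24,32); WM=24; [16,24) fires=3
i=16 t=27 v=5: → [24,32); WM=26
i=17 t=28 v=3: → [24,32); WM=27
i=18 t=31 v=9: → [24,32); WM=30

3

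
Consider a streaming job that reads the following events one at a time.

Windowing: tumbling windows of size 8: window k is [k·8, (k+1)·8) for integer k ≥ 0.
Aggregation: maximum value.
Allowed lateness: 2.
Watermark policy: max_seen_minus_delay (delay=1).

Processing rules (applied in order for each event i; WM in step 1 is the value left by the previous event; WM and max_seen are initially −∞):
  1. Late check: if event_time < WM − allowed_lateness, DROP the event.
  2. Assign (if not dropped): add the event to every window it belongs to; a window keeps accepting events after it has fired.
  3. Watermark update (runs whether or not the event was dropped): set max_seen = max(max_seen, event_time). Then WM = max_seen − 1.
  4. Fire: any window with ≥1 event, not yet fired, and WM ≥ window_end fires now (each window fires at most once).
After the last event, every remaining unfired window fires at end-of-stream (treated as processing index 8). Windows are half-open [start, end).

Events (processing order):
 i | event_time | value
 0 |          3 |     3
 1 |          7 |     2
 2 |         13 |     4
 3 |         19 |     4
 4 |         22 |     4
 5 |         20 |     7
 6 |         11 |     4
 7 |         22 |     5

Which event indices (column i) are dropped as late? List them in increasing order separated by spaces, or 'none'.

6

i=0 t=3 v=3: → [0,8); WM=2
i=1 t=7 v=2: → [0,8); WM=6
i=2 t=13 v=4: → [8,16); WM=12; [0,8) fires=3
i=3 t=19 v=4: → [16,24); WM=18; [8,16) fires=4
i=4 t=22 v=4: → [16,24); WM=21
i=5 t=20 v=7: → [16,24); WM=21
i=6 t=11 v=4: DROP (t<21-2); WM=21
i=7 t=22 v=5: → [16,24); WM=21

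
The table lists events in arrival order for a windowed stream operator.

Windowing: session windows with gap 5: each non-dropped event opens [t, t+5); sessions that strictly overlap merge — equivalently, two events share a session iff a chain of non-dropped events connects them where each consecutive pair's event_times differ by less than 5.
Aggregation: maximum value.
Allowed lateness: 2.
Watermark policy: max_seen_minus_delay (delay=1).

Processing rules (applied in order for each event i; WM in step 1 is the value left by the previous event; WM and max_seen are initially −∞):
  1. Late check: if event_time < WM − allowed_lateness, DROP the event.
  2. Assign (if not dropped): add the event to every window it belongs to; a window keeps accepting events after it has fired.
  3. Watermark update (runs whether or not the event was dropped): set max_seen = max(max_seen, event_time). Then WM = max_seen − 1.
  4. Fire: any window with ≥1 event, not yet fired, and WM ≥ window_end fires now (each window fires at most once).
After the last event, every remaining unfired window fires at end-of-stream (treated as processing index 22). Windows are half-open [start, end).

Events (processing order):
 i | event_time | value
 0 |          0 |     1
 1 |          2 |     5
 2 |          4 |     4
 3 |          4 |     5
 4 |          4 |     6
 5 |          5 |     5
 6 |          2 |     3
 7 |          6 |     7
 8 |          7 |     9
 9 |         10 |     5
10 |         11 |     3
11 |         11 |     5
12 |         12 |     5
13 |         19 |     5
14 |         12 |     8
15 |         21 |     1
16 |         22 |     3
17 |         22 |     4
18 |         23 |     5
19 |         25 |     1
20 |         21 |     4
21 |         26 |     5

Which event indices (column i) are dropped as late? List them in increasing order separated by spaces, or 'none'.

i=0 t=0 v=1: → [0,5); WM=-1
i=1 t=2 v=5: → [0,7); WM=1
i=2 t=4 v=4: → [0,9); WM=3
i=3 t=4 v=5: → [0,9); WM=3
i=4 t=4 v=6: → [0,9); WM=3
i=5 t=5 v=5: → [0,10); WM=4
i=6 t=2 v=3: → [0,10); WM=4
i=7 t=6 v=7: → [0,11); WM=5
i=8 t=7 v=9: → [0,12); WM=6
i=9 t=10 v=5: → [0,15); WM=9
i=10 t=11 v=3: → [0,16); WM=10
i=11 t=11 v=5: → [0,16); WM=10
i=12 t=12 v=5: → [0,17); WM=11
i=13 t=19 v=5: → [19,24); WM=18
i=14 t=12 v=8: DROP (t<18-2); WM=18
i=15 t=21 v=1: → [19,26); WM=20
i=16 t=22 v=3: → [19,27); WM=21
i=17 t=22 v=4: → [19,27); WM=21
i=18 t=23 v=5: → [19,28); WM=22
i=19 t=25 v=1: → [19,30); WM=24
i=20 t=21 v=4: DROP (t<24-2); WM=24
i=21 t=26 v=5: → [19,31); WM=25

14 20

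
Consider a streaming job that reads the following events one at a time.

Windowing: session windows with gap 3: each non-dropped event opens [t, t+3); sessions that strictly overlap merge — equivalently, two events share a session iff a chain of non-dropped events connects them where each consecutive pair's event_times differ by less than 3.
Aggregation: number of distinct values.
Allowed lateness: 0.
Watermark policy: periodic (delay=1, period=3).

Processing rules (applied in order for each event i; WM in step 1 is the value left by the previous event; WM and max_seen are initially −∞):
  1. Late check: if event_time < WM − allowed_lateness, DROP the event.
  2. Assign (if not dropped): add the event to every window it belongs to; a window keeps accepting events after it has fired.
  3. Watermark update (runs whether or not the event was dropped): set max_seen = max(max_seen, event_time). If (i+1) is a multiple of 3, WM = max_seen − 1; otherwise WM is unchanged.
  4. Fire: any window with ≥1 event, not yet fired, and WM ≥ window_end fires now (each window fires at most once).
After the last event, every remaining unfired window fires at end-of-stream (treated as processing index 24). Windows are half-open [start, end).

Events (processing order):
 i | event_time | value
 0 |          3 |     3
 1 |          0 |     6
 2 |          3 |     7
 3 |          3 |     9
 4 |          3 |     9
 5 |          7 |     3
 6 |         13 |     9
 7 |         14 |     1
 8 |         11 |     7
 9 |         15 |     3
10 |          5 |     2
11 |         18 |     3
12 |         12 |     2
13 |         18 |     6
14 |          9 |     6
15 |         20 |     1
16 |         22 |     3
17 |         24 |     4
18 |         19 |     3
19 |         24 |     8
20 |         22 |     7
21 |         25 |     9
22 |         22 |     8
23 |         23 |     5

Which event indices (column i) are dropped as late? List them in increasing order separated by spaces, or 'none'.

i=0 t=3 v=3: → [3,6); WM=−∞
i=1 t=0 v=6: → [0,3); WM=−∞
i=2 t=3 v=7: → [3,6); WM=2
i=3 t=3 v=9: → [3,6); WM=2
i=4 t=3 v=9: → [3,6); WM=2
i=5 t=7 v=3: → [7,10); WM=6
i=6 t=13 v=9: → [13,16); WM=6
i=7 t=14 v=1: → [13,17); WM=6
i=8 t=11 v=7: → [11,17); WM=13
i=9 t=15 v=3: → [11,18); WM=13
i=10 t=5 v=2: DROP (t<13-0); WM=13
i=11 t=18 v=3: → [18,21); WM=17
i=12 t=12 v=2: DROP (t<17-0); WM=17
i=13 t=18 v=6: → [18,21); WM=17
i=14 t=9 v=6: DROP (t<17-0); WM=17
i=15 t=20 v=1: → [18,23); WM=17
i=16 t=22 v=3: → [18,25); WM=17
i=17 t=24 v=4: → [18,27); WM=23
i=18 t=19 v=3: DROP (t<23-0); WM=23
i=19 t=24 v=8: → [18,27); WM=23
i=20 t=22 v=7: DROP (t<23-0); WM=23
i=21 t=25 v=9: → [18,28); WM=23
i=22 t=22 v=8: DROP (t<23-0); WM=23
i=23 t=23 v=5: → [18,28); WM=24

10 12 14 18 20 22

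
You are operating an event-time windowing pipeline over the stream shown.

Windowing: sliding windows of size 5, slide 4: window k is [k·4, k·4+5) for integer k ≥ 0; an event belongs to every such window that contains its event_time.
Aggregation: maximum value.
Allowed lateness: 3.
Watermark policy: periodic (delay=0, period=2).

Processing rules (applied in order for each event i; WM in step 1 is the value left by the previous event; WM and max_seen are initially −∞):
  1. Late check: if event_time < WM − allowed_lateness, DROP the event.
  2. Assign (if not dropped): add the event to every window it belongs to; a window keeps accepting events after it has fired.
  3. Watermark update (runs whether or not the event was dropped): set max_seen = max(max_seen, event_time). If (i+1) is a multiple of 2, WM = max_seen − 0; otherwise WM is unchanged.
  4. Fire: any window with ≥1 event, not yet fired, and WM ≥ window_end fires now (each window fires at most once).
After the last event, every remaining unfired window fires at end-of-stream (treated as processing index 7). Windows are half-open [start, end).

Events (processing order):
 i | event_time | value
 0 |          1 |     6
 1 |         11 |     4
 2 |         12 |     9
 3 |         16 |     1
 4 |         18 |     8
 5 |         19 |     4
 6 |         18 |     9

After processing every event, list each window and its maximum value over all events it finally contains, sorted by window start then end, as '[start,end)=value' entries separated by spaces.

i=0 t=1 v=6: → [0,5); WM=−∞
i=1 t=11 v=4: → [8,13); WM=11; [0,5) fires=6
i=2 t=12 v=9: → [12,17),[8,13); WM=11
i=3 t=16 v=1: → [16,21),[12,17); WM=16; [8,13) fires=9
i=4 t=18 v=8: → [16,21); WM=16
i=5 t=19 v=4: → [16,21); WM=19; [12,17) fires=9
i=6 t=18 v=9: → [16,21); WM=19

[0,5)=6 [8,13)=9 [12,17)=9 [16,21)=9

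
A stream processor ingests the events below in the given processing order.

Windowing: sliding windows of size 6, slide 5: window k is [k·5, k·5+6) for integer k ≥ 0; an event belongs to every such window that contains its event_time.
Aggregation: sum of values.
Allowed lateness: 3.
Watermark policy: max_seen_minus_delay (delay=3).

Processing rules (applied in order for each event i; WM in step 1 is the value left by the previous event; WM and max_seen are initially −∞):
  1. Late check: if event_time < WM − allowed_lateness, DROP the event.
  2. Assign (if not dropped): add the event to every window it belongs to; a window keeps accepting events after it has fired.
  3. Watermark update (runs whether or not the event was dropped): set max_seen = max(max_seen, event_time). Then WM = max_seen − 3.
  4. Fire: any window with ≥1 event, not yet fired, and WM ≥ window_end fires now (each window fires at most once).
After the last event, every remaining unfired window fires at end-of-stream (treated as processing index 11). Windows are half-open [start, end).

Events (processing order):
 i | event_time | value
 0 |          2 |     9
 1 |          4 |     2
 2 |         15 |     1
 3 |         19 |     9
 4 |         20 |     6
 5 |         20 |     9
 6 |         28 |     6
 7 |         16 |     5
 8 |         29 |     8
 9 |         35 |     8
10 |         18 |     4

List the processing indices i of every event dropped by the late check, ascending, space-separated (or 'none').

7 10

i=0 t=2 v=9: → [0,6); WM=-1
i=1 t=4 v=2: → [0,6); WM=1
i=2 t=15 v=1: → [15,21),[10,16); WM=12; [0,6) fires=11
i=3 t=19 v=9: → [15,21); WM=16; [10,16) fires=1
i=4 t=20 v=6: → [20,26),[15,21); WM=17
i=5 t=20 v=9: → [20,26),[15,21); WM=17
i=6 t=28 v=6: → [25,31); WM=25; [15,21) fires=25
i=7 t=16 v=5: DROP (t<25-3); WM=25
i=8 t=29 v=8: → [25,31); WM=26; [20,26) fires=15
i=9 t=35 v=8: → [35,41),[30,36); WM=32; [25,31) fires=14
i=10 t=18 v=4: DROP (t<32-3); WM=32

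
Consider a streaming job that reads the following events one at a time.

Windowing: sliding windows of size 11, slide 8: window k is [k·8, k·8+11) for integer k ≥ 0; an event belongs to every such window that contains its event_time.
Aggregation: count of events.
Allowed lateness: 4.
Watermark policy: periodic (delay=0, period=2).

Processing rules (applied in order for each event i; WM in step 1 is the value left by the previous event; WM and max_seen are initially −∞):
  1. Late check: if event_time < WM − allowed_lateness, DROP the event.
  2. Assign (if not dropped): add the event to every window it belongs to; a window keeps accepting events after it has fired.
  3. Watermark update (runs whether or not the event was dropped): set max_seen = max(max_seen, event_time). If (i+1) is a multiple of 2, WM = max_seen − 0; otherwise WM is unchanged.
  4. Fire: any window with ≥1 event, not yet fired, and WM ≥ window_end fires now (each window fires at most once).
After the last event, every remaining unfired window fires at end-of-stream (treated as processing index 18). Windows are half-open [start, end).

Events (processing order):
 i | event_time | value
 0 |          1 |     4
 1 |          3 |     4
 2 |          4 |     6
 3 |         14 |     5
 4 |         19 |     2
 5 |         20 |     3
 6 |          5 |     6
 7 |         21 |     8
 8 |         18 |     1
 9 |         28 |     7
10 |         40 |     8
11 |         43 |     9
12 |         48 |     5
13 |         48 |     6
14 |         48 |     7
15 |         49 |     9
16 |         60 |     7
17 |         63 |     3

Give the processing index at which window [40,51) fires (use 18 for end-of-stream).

17

i=0 t=1 v=4: → [0,11); WM=−∞
i=1 t=3 v=4: → [0,11); WM=3
i=2 t=4 v=6: → [0,11); WM=3
i=3 t=14 v=5: → [8,19); WM=14; [0,11) fires=3
i=4 t=19 v=2: → [16,27); WM=14
i=5 t=20 v=3: → [16,27); WM=20; [8,19) fires=1
i=6 t=5 v=6: DROP (t<20-4); WM=20
i=7 t=21 v=8: → [16,27); WM=21
i=8 t=18 v=1: → [16,27),[8,19); WM=21
i=9 t=28 v=7: → [24,35); WM=28; [16,27) fires=4
i=10 t=40 v=8: → [40,51),[32,43); WM=28
i=11 t=43 v=9: → [40,51); WM=43; [24,35) fires=1 [32,43) fires=1
i=12 t=48 v=5: → [48,59),[40,51); WM=43
i=13 t=48 v=6: → [48,59),[40,51); WM=48
i=14 t=48 v=7: → [48,59),[40,51); WM=48
i=15 t=49 v=9: → [48,59),[40,51); WM=49
i=16 t=60 v=7: → [56,67); WM=49
i=17 t=63 v=3: → [56,67); WM=63; [40,51) fires=6 [48,59) fires=4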